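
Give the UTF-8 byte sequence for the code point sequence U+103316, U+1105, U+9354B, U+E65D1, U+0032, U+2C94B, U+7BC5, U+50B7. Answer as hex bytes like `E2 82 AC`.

F4 83 8C 96 E1 84 85 F2 93 95 8B F3 A6 97 91 32 F0 AC A5 8B E7 AF 85 E5 82 B7

U+103316: 4-byte form → F4 83 8C 96.
U+1105: 3-byte form → E1 84 85.
U+9354B: 4-byte form → F2 93 95 8B.
U+E65D1: 4-byte form → F3 A6 97 91.
U+0032: 1-byte form → 32.
U+2C94B: 4-byte form → F0 AC A5 8B.
U+7BC5: 3-byte form → E7 AF 85.
U+50B7: 3-byte form → E5 82 B7.
Concatenated (26 bytes): F4 83 8C 96 E1 84 85 F2 93 95 8B F3 A6 97 91 32 F0 AC A5 8B E7 AF 85 E5 82 B7.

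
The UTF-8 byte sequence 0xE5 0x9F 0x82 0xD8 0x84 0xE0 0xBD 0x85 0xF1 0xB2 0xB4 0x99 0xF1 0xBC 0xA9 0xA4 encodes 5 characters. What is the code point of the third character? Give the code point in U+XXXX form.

Offset 0: leading byte 0xE5 = 11100101 → 3-byte char #1 = E5 9F 82.
Offset 3: leading byte 0xD8 = 11011000 → 2-byte char #2 = D8 84.
Offset 5: leading byte 0xE0 = 11100000 → 3-byte char #3 = E0 BD 85.
Leading byte 0xE0 = 11100000 matches 1110xxxx → 3-byte sequence.
Byte 1: 0xE0 = 11100000, payload 0000 (4 bits).
Byte 2: 0xBD = 10111101 (10xxxxxx ✓), payload 111101.
Byte 3: 0x85 = 10000101 (10xxxxxx ✓), payload 000101.
Concatenate: 0000111101000101 = 0xF45 (16 bits → U+0F45).

U+0F45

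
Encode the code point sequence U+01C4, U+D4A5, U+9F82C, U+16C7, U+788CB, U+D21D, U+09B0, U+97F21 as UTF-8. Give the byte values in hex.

U+01C4: 2-byte form → C7 84.
U+D4A5: 3-byte form → ED 92 A5.
U+9F82C: 4-byte form → F2 9F A0 AC.
U+16C7: 3-byte form → E1 9B 87.
U+788CB: 4-byte form → F1 B8 A3 8B.
U+D21D: 3-byte form → ED 88 9D.
U+09B0: 3-byte form → E0 A6 B0.
U+97F21: 4-byte form → F2 97 BC A1.
Concatenated (26 bytes): C7 84 ED 92 A5 F2 9F A0 AC E1 9B 87 F1 B8 A3 8B ED 88 9D E0 A6 B0 F2 97 BC A1.

C7 84 ED 92 A5 F2 9F A0 AC E1 9B 87 F1 B8 A3 8B ED 88 9D E0 A6 B0 F2 97 BC A1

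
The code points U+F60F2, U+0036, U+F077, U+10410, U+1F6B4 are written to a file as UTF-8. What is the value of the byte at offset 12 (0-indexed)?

U+F60F2 → 4-byte form F3 B6 83 B2 at offsets 0–3.
U+0036 → 1-byte form 36 at offsets 4–4.
U+F077 → 3-byte form EF 81 B7 at offsets 5–7.
U+10410 → 4-byte form F0 90 90 90 at offsets 8–11.
U+1F6B4 → 4-byte form F0 9F 9A B4 at offsets 12–15.
Offset 12 falls in char 5's range; it's byte 1 of F0 9F 9A B4 = 0xF0.

0xF0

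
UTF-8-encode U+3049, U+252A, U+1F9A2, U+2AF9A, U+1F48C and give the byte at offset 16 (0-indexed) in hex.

0x92

U+3049 → 3-byte form E3 81 89 at offsets 0–2.
U+252A → 3-byte form E2 94 AA at offsets 3–5.
U+1F9A2 → 4-byte form F0 9F A6 A2 at offsets 6–9.
U+2AF9A → 4-byte form F0 AA BE 9A at offsets 10–13.
U+1F48C → 4-byte form F0 9F 92 8C at offsets 14–17.
Offset 16 falls in char 5's range; it's byte 3 of F0 9F 92 8C = 0x92.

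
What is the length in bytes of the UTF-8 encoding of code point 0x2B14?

U+2B14 = 0x2B14. UTF-8 uses 1 byte below 0x80, 2 below 0x800, 3 below 0x10000, 4 up to 0x10FFFF. 0x2B14 is in U+0800–U+FFFF → 3 bytes.

3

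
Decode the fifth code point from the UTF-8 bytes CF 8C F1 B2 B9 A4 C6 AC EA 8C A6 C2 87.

Offset 0: leading byte 0xCF = 11001111 → 2-byte char #1 = CF 8C.
Offset 2: leading byte 0xF1 = 11110001 → 4-byte char #2 = F1 B2 B9 A4.
Offset 6: leading byte 0xC6 = 11000110 → 2-byte char #3 = C6 AC.
Offset 8: leading byte 0xEA = 11101010 → 3-byte char #4 = EA 8C A6.
Offset 11: leading byte 0xC2 = 11000010 → 2-byte char #5 = C2 87.
Leading byte 0xC2 = 11000010 matches 110xxxxx → 2-byte sequence.
Byte 1: 0xC2 = 11000010, payload 00010 (5 bits).
Byte 2: 0x87 = 10000111 (10xxxxxx ✓), payload 000111.
Concatenate: 00010000111 = 0x87 (11 bits → U+0087).

U+0087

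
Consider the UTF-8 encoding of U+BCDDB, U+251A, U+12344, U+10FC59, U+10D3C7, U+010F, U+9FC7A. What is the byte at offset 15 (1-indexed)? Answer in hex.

1-indexed offset 15 is 0-indexed offset 14.
U+BCDDB → 4-byte form F2 BC B7 9B at offsets 0–3.
U+251A → 3-byte form E2 94 9A at offsets 4–6.
U+12344 → 4-byte form F0 92 8D 84 at offsets 7–10.
U+10FC59 → 4-byte form F4 8F B1 99 at offsets 11–14.
Offset 14 falls in char 4's range; it's byte 4 of F4 8F B1 99 = 0x99.

0x99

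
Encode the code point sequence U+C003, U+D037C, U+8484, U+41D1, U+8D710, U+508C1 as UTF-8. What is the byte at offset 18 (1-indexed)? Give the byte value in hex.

0xF1

1-indexed offset 18 is 0-indexed offset 17.
U+C003 → 3-byte form EC 80 83 at offsets 0–2.
U+D037C → 4-byte form F3 90 8D BC at offsets 3–6.
U+8484 → 3-byte form E8 92 84 at offsets 7–9.
U+41D1 → 3-byte form E4 87 91 at offsets 10–12.
U+8D710 → 4-byte form F2 8D 9C 90 at offsets 13–16.
U+508C1 → 4-byte form F1 90 A3 81 at offsets 17–20.
Offset 17 falls in char 6's range; it's byte 1 of F1 90 A3 81 = 0xF1.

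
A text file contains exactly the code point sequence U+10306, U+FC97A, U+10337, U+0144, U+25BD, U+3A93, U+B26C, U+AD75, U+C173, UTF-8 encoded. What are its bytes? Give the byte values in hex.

U+10306: 4-byte form → F0 90 8C 86.
U+FC97A: 4-byte form → F3 BC A5 BA.
U+10337: 4-byte form → F0 90 8C B7.
U+0144: 2-byte form → C5 84.
U+25BD: 3-byte form → E2 96 BD.
U+3A93: 3-byte form → E3 AA 93.
U+B26C: 3-byte form → EB 89 AC.
U+AD75: 3-byte form → EA B5 B5.
U+C173: 3-byte form → EC 85 B3.
Concatenated (29 bytes): F0 90 8C 86 F3 BC A5 BA F0 90 8C B7 C5 84 E2 96 BD E3 AA 93 EB 89 AC EA B5 B5 EC 85 B3.

F0 90 8C 86 F3 BC A5 BA F0 90 8C B7 C5 84 E2 96 BD E3 AA 93 EB 89 AC EA B5 B5 EC 85 B3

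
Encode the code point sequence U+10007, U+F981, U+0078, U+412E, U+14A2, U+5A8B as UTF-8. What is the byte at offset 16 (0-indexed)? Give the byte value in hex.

0x8B

U+10007 → 4-byte form F0 90 80 87 at offsets 0–3.
U+F981 → 3-byte form EF A6 81 at offsets 4–6.
U+0078 → 1-byte form 78 at offsets 7–7.
U+412E → 3-byte form E4 84 AE at offsets 8–10.
U+14A2 → 3-byte form E1 92 A2 at offsets 11–13.
U+5A8B → 3-byte form E5 AA 8B at offsets 14–16.
Offset 16 falls in char 6's range; it's byte 3 of E5 AA 8B = 0x8B.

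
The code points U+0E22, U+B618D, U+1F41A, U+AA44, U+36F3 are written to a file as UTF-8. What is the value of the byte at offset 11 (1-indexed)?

1-indexed offset 11 is 0-indexed offset 10.
U+0E22 → 3-byte form E0 B8 A2 at offsets 0–2.
U+B618D → 4-byte form F2 B6 86 8D at offsets 3–6.
U+1F41A → 4-byte form F0 9F 90 9A at offsets 7–10.
Offset 10 falls in char 3's range; it's byte 4 of F0 9F 90 9A = 0x9A.

0x9A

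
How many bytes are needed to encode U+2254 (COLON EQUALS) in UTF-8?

3

U+2254 = 0x2254. UTF-8 uses 1 byte below 0x80, 2 below 0x800, 3 below 0x10000, 4 up to 0x10FFFF. 0x2254 is in U+0800–U+FFFF → 3 bytes.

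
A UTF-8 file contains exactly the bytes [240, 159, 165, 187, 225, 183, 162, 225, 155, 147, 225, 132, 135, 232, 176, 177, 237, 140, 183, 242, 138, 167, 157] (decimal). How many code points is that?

Byte at offset 0: 0xF0 = 11110000 → 4-byte char (#1). Advance 4.
Byte at offset 4: 0xE1 = 11100001 → 3-byte char (#2). Advance 3.
Byte at offset 7: 0xE1 = 11100001 → 3-byte char (#3). Advance 3.
Byte at offset 10: 0xE1 = 11100001 → 3-byte char (#4). Advance 3.
Byte at offset 13: 0xE8 = 11101000 → 3-byte char (#5). Advance 3.
Byte at offset 16: 0xED = 11101101 → 3-byte char (#6). Advance 3.
Byte at offset 19: 0xF2 = 11110010 → 4-byte char (#7). Advance 4.
Reached end at offset 23 after 7 code points.

7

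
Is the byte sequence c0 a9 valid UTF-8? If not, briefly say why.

invalid (overlong encoding)

Leading byte 0xC0 = 11000000 → 2-byte form.
Continuation bytes all match 10xxxxxx. Payload decodes to 0x29.
But 0x29 < 0x80, the minimum for a 2-byte sequence — this is an overlong encoding.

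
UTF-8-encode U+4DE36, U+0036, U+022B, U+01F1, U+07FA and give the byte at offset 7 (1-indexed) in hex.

0xAB

1-indexed offset 7 is 0-indexed offset 6.
U+4DE36 → 4-byte form F1 8D B8 B6 at offsets 0–3.
U+0036 → 1-byte form 36 at offsets 4–4.
U+022B → 2-byte form C8 AB at offsets 5–6.
Offset 6 falls in char 3's range; it's byte 2 of C8 AB = 0xAB.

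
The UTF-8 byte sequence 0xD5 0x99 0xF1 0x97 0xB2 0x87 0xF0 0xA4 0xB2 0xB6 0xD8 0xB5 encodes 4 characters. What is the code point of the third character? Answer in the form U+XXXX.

Offset 0: leading byte 0xD5 = 11010101 → 2-byte char #1 = D5 99.
Offset 2: leading byte 0xF1 = 11110001 → 4-byte char #2 = F1 97 B2 87.
Offset 6: leading byte 0xF0 = 11110000 → 4-byte char #3 = F0 A4 B2 B6.
Leading byte 0xF0 = 11110000 matches 11110xxx → 4-byte sequence.
Byte 1: 0xF0 = 11110000, payload 000 (3 bits).
Byte 2: 0xA4 = 10100100 (10xxxxxx ✓), payload 100100.
Byte 3: 0xB2 = 10110010 (10xxxxxx ✓), payload 110010.
Byte 4: 0xB6 = 10110110 (10xxxxxx ✓), payload 110110.
Concatenate: 000100100110010110110 = 0x24CB6 (21 bits → U+24CB6).

U+24CB6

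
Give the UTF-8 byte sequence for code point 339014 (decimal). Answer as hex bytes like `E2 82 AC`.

F1 92 B1 86

U+52C46 = 0x52C46 = 339014 decimal. In range U+10000–U+10FFFF → 4-byte form: 11110xxx 10xxxxxx 10xxxxxx 10xxxxxx.
Binary (21 bits): 001010010110001000110.
Split 3+6+6+6: 001 | 010010 | 110001 | 000110.
Byte 1: 11110001 = 0xF1.
Byte 2: 10010010 = 0x92.
Byte 3: 10110001 = 0xB1.
Byte 4: 10000110 = 0x86.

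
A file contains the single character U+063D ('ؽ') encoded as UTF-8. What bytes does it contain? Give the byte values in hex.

D8 BD

U+063D = 0x63D = 1597 decimal. In range U+0080–U+07FF → 2-byte form: 110xxxxx 10xxxxxx.
Binary (11 bits): 11000111101.
Split 5+6: 11000 | 111101.
Byte 1: 11011000 = 0xD8.
Byte 2: 10111101 = 0xBD.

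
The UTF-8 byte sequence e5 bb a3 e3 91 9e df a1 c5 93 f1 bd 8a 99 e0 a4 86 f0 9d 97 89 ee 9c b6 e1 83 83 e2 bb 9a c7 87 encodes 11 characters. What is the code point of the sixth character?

Offset 0: leading byte 0xE5 = 11100101 → 3-byte char #1 = E5 BB A3.
Offset 3: leading byte 0xE3 = 11100011 → 3-byte char #2 = E3 91 9E.
Offset 6: leading byte 0xDF = 11011111 → 2-byte char #3 = DF A1.
Offset 8: leading byte 0xC5 = 11000101 → 2-byte char #4 = C5 93.
Offset 10: leading byte 0xF1 = 11110001 → 4-byte char #5 = F1 BD 8A 99.
Offset 14: leading byte 0xE0 = 11100000 → 3-byte char #6 = E0 A4 86.
Leading byte 0xE0 = 11100000 matches 1110xxxx → 3-byte sequence.
Byte 1: 0xE0 = 11100000, payload 0000 (4 bits).
Byte 2: 0xA4 = 10100100 (10xxxxxx ✓), payload 100100.
Byte 3: 0x86 = 10000110 (10xxxxxx ✓), payload 000110.
Concatenate: 0000100100000110 = 0x906 (16 bits → U+0906).

U+0906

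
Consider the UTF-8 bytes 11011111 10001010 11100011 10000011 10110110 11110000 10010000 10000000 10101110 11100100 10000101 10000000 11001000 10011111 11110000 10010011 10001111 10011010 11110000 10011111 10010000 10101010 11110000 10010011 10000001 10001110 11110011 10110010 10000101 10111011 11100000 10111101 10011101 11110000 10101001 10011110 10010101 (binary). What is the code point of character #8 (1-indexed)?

U+1304E

Offset 0: leading byte 0xDF = 11011111 → 2-byte char #1 = DF 8A.
Offset 2: leading byte 0xE3 = 11100011 → 3-byte char #2 = E3 83 B6.
Offset 5: leading byte 0xF0 = 11110000 → 4-byte char #3 = F0 90 80 AE.
Offset 9: leading byte 0xE4 = 11100100 → 3-byte char #4 = E4 85 80.
Offset 12: leading byte 0xC8 = 11001000 → 2-byte char #5 = C8 9F.
Offset 14: leading byte 0xF0 = 11110000 → 4-byte char #6 = F0 93 8F 9A.
Offset 18: leading byte 0xF0 = 11110000 → 4-byte char #7 = F0 9F 90 AA.
Offset 22: leading byte 0xF0 = 11110000 → 4-byte char #8 = F0 93 81 8E.
Leading byte 0xF0 = 11110000 matches 11110xxx → 4-byte sequence.
Byte 1: 0xF0 = 11110000, payload 000 (3 bits).
Byte 2: 0x93 = 10010011 (10xxxxxx ✓), payload 010011.
Byte 3: 0x81 = 10000001 (10xxxxxx ✓), payload 000001.
Byte 4: 0x8E = 10001110 (10xxxxxx ✓), payload 001110.
Concatenate: 000010011000001001110 = 0x1304E (21 bits → U+1304E).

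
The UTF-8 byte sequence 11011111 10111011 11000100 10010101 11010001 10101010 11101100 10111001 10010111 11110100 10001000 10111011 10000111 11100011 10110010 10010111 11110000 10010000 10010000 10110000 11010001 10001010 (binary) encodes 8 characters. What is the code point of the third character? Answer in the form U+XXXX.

U+046A

Offset 0: leading byte 0xDF = 11011111 → 2-byte char #1 = DF BB.
Offset 2: leading byte 0xC4 = 11000100 → 2-byte char #2 = C4 95.
Offset 4: leading byte 0xD1 = 11010001 → 2-byte char #3 = D1 AA.
Leading byte 0xD1 = 11010001 matches 110xxxxx → 2-byte sequence.
Byte 1: 0xD1 = 11010001, payload 10001 (5 bits).
Byte 2: 0xAA = 10101010 (10xxxxxx ✓), payload 101010.
Concatenate: 10001101010 = 0x46A (11 bits → U+046A).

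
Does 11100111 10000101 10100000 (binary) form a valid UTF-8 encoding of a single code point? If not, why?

Leading byte 0xE7 = 11100111 → 3-byte form.
Continuation bytes 0x85=10000101, 0xA0=10100000 all match 10xxxxxx.
Decoded value 0x7160 is ≥ 0x800 (shortest form) and not a surrogate.

valid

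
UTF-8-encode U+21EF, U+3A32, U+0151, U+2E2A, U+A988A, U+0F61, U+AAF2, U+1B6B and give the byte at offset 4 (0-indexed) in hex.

0xA8

U+21EF → 3-byte form E2 87 AF at offsets 0–2.
U+3A32 → 3-byte form E3 A8 B2 at offsets 3–5.
Offset 4 falls in char 2's range; it's byte 2 of E3 A8 B2 = 0xA8.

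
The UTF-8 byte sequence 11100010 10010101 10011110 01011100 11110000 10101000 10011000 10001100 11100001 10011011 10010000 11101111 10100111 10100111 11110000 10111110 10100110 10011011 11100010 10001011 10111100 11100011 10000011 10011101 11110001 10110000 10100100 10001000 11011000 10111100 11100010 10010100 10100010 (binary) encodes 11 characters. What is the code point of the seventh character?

U+22FC

Offset 0: leading byte 0xE2 = 11100010 → 3-byte char #1 = E2 95 9E.
Offset 3: leading byte 0x5C = 01011100 → 1-byte char #2 = 5C.
Offset 4: leading byte 0xF0 = 11110000 → 4-byte char #3 = F0 A8 98 8C.
Offset 8: leading byte 0xE1 = 11100001 → 3-byte char #4 = E1 9B 90.
Offset 11: leading byte 0xEF = 11101111 → 3-byte char #5 = EF A7 A7.
Offset 14: leading byte 0xF0 = 11110000 → 4-byte char #6 = F0 BE A6 9B.
Offset 18: leading byte 0xE2 = 11100010 → 3-byte char #7 = E2 8B BC.
Leading byte 0xE2 = 11100010 matches 1110xxxx → 3-byte sequence.
Byte 1: 0xE2 = 11100010, payload 0010 (4 bits).
Byte 2: 0x8B = 10001011 (10xxxxxx ✓), payload 001011.
Byte 3: 0xBC = 10111100 (10xxxxxx ✓), payload 111100.
Concatenate: 0010001011111100 = 0x22FC (16 bits → U+22FC).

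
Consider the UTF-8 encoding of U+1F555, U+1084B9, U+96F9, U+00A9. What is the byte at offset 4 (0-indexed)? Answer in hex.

U+1F555 → 4-byte form F0 9F 95 95 at offsets 0–3.
U+1084B9 → 4-byte form F4 88 92 B9 at offsets 4–7.
Offset 4 falls in char 2's range; it's byte 1 of F4 88 92 B9 = 0xF4.

0xF4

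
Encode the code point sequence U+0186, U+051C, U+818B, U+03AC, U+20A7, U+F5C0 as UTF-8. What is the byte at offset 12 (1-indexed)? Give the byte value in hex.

0xA7

1-indexed offset 12 is 0-indexed offset 11.
U+0186 → 2-byte form C6 86 at offsets 0–1.
U+051C → 2-byte form D4 9C at offsets 2–3.
U+818B → 3-byte form E8 86 8B at offsets 4–6.
U+03AC → 2-byte form CE AC at offsets 7–8.
U+20A7 → 3-byte form E2 82 A7 at offsets 9–11.
Offset 11 falls in char 5's range; it's byte 3 of E2 82 A7 = 0xA7.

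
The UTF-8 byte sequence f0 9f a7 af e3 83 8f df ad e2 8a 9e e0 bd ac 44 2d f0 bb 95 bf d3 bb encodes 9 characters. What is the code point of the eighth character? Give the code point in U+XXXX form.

Offset 0: leading byte 0xF0 = 11110000 → 4-byte char #1 = F0 9F A7 AF.
Offset 4: leading byte 0xE3 = 11100011 → 3-byte char #2 = E3 83 8F.
Offset 7: leading byte 0xDF = 11011111 → 2-byte char #3 = DF AD.
Offset 9: leading byte 0xE2 = 11100010 → 3-byte char #4 = E2 8A 9E.
Offset 12: leading byte 0xE0 = 11100000 → 3-byte char #5 = E0 BD AC.
Offset 15: leading byte 0x44 = 01000100 → 1-byte char #6 = 44.
Offset 16: leading byte 0x2D = 00101101 → 1-byte char #7 = 2D.
Offset 17: leading byte 0xF0 = 11110000 → 4-byte char #8 = F0 BB 95 BF.
Leading byte 0xF0 = 11110000 matches 11110xxx → 4-byte sequence.
Byte 1: 0xF0 = 11110000, payload 000 (3 bits).
Byte 2: 0xBB = 10111011 (10xxxxxx ✓), payload 111011.
Byte 3: 0x95 = 10010101 (10xxxxxx ✓), payload 010101.
Byte 4: 0xBF = 10111111 (10xxxxxx ✓), payload 111111.
Concatenate: 000111011010101111111 = 0x3B57F (21 bits → U+3B57F).

U+3B57F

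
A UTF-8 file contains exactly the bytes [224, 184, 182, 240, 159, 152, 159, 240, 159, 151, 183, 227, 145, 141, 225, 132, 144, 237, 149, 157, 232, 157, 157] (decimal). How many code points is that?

Byte at offset 0: 0xE0 = 11100000 → 3-byte char (#1). Advance 3.
Byte at offset 3: 0xF0 = 11110000 → 4-byte char (#2). Advance 4.
Byte at offset 7: 0xF0 = 11110000 → 4-byte char (#3). Advance 4.
Byte at offset 11: 0xE3 = 11100011 → 3-byte char (#4). Advance 3.
Byte at offset 14: 0xE1 = 11100001 → 3-byte char (#5). Advance 3.
Byte at offset 17: 0xED = 11101101 → 3-byte char (#6). Advance 3.
Byte at offset 20: 0xE8 = 11101000 → 3-byte char (#7). Advance 3.
Reached end at offset 23 after 7 code points.

7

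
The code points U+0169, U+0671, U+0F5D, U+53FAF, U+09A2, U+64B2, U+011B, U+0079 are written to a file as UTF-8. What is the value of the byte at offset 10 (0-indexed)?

U+0169 → 2-byte form C5 A9 at offsets 0–1.
U+0671 → 2-byte form D9 B1 at offsets 2–3.
U+0F5D → 3-byte form E0 BD 9D at offsets 4–6.
U+53FAF → 4-byte form F1 93 BE AF at offsets 7–10.
Offset 10 falls in char 4's range; it's byte 4 of F1 93 BE AF = 0xAF.

0xAF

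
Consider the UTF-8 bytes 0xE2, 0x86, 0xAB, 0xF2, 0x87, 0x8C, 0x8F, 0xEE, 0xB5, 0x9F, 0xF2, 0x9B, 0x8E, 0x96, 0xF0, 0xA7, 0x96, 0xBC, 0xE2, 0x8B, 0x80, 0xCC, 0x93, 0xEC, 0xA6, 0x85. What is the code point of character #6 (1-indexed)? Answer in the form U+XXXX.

U+22C0

Offset 0: leading byte 0xE2 = 11100010 → 3-byte char #1 = E2 86 AB.
Offset 3: leading byte 0xF2 = 11110010 → 4-byte char #2 = F2 87 8C 8F.
Offset 7: leading byte 0xEE = 11101110 → 3-byte char #3 = EE B5 9F.
Offset 10: leading byte 0xF2 = 11110010 → 4-byte char #4 = F2 9B 8E 96.
Offset 14: leading byte 0xF0 = 11110000 → 4-byte char #5 = F0 A7 96 BC.
Offset 18: leading byte 0xE2 = 11100010 → 3-byte char #6 = E2 8B 80.
Leading byte 0xE2 = 11100010 matches 1110xxxx → 3-byte sequence.
Byte 1: 0xE2 = 11100010, payload 0010 (4 bits).
Byte 2: 0x8B = 10001011 (10xxxxxx ✓), payload 001011.
Byte 3: 0x80 = 10000000 (10xxxxxx ✓), payload 000000.
Concatenate: 0010001011000000 = 0x22C0 (16 bits → U+22C0).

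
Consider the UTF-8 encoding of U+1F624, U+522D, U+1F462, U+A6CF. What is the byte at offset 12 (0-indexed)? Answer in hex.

U+1F624 → 4-byte form F0 9F 98 A4 at offsets 0–3.
U+522D → 3-byte form E5 88 AD at offsets 4–6.
U+1F462 → 4-byte form F0 9F 91 A2 at offsets 7–10.
U+A6CF → 3-byte form EA 9B 8F at offsets 11–13.
Offset 12 falls in char 4's range; it's byte 2 of EA 9B 8F = 0x9B.

0x9B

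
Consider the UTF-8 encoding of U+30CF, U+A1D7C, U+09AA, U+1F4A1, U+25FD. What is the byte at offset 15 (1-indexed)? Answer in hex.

1-indexed offset 15 is 0-indexed offset 14.
U+30CF → 3-byte form E3 83 8F at offsets 0–2.
U+A1D7C → 4-byte form F2 A1 B5 BC at offsets 3–6.
U+09AA → 3-byte form E0 A6 AA at offsets 7–9.
U+1F4A1 → 4-byte form F0 9F 92 A1 at offsets 10–13.
U+25FD → 3-byte form E2 97 BD at offsets 14–16.
Offset 14 falls in char 5's range; it's byte 1 of E2 97 BD = 0xE2.

0xE2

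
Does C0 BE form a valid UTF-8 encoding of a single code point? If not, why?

Leading byte 0xC0 = 11000000 → 2-byte form.
Continuation bytes all match 10xxxxxx. Payload decodes to 0x3E.
But 0x3E < 0x80, the minimum for a 2-byte sequence — this is an overlong encoding.

invalid (overlong encoding)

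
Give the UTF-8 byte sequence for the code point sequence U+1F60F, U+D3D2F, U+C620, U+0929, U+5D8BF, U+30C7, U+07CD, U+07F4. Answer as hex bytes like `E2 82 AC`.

F0 9F 98 8F F3 93 B4 AF EC 98 A0 E0 A4 A9 F1 9D A2 BF E3 83 87 DF 8D DF B4

U+1F60F: 4-byte form → F0 9F 98 8F.
U+D3D2F: 4-byte form → F3 93 B4 AF.
U+C620: 3-byte form → EC 98 A0.
U+0929: 3-byte form → E0 A4 A9.
U+5D8BF: 4-byte form → F1 9D A2 BF.
U+30C7: 3-byte form → E3 83 87.
U+07CD: 2-byte form → DF 8D.
U+07F4: 2-byte form → DF B4.
Concatenated (25 bytes): F0 9F 98 8F F3 93 B4 AF EC 98 A0 E0 A4 A9 F1 9D A2 BF E3 83 87 DF 8D DF B4.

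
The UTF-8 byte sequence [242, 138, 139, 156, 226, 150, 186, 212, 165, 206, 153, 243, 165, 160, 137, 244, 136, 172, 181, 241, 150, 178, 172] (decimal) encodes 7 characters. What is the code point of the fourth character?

Offset 0: leading byte 0xF2 = 11110010 → 4-byte char #1 = F2 8A 8B 9C.
Offset 4: leading byte 0xE2 = 11100010 → 3-byte char #2 = E2 96 BA.
Offset 7: leading byte 0xD4 = 11010100 → 2-byte char #3 = D4 A5.
Offset 9: leading byte 0xCE = 11001110 → 2-byte char #4 = CE 99.
Leading byte 0xCE = 11001110 matches 110xxxxx → 2-byte sequence.
Byte 1: 0xCE = 11001110, payload 01110 (5 bits).
Byte 2: 0x99 = 10011001 (10xxxxxx ✓), payload 011001.
Concatenate: 01110011001 = 0x399 (11 bits → U+0399).

U+0399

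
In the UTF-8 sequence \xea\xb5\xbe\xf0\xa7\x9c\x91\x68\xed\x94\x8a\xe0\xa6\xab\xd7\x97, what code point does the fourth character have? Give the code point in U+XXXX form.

Offset 0: leading byte 0xEA = 11101010 → 3-byte char #1 = EA B5 BE.
Offset 3: leading byte 0xF0 = 11110000 → 4-byte char #2 = F0 A7 9C 91.
Offset 7: leading byte 0x68 = 01101000 → 1-byte char #3 = 68.
Offset 8: leading byte 0xED = 11101101 → 3-byte char #4 = ED 94 8A.
Leading byte 0xED = 11101101 matches 1110xxxx → 3-byte sequence.
Byte 1: 0xED = 11101101, payload 1101 (4 bits).
Byte 2: 0x94 = 10010100 (10xxxxxx ✓), payload 010100.
Byte 3: 0x8A = 10001010 (10xxxxxx ✓), payload 001010.
Concatenate: 1101010100001010 = 0xD50A (16 bits → U+D50A).

U+D50A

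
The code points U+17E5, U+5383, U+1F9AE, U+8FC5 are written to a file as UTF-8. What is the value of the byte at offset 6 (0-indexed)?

U+17E5 → 3-byte form E1 9F A5 at offsets 0–2.
U+5383 → 3-byte form E5 8E 83 at offsets 3–5.
U+1F9AE → 4-byte form F0 9F A6 AE at offsets 6–9.
Offset 6 falls in char 3's range; it's byte 1 of F0 9F A6 AE = 0xF0.

0xF0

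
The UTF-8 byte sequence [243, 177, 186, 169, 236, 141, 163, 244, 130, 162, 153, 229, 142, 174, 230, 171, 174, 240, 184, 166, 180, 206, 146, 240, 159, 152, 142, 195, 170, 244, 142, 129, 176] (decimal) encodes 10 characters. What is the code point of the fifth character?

Offset 0: leading byte 0xF3 = 11110011 → 4-byte char #1 = F3 B1 BA A9.
Offset 4: leading byte 0xEC = 11101100 → 3-byte char #2 = EC 8D A3.
Offset 7: leading byte 0xF4 = 11110100 → 4-byte char #3 = F4 82 A2 99.
Offset 11: leading byte 0xE5 = 11100101 → 3-byte char #4 = E5 8E AE.
Offset 14: leading byte 0xE6 = 11100110 → 3-byte char #5 = E6 AB AE.
Leading byte 0xE6 = 11100110 matches 1110xxxx → 3-byte sequence.
Byte 1: 0xE6 = 11100110, payload 0110 (4 bits).
Byte 2: 0xAB = 10101011 (10xxxxxx ✓), payload 101011.
Byte 3: 0xAE = 10101110 (10xxxxxx ✓), payload 101110.
Concatenate: 0110101011101110 = 0x6AEE (16 bits → U+6AEE).

U+6AEE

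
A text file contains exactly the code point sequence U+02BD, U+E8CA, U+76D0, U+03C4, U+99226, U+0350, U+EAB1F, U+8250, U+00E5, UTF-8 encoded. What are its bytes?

CA BD EE A3 8A E7 9B 90 CF 84 F2 99 88 A6 CD 90 F3 AA AC 9F E8 89 90 C3 A5

U+02BD: 2-byte form → CA BD.
U+E8CA: 3-byte form → EE A3 8A.
U+76D0: 3-byte form → E7 9B 90.
U+03C4: 2-byte form → CF 84.
U+99226: 4-byte form → F2 99 88 A6.
U+0350: 2-byte form → CD 90.
U+EAB1F: 4-byte form → F3 AA AC 9F.
U+8250: 3-byte form → E8 89 90.
U+00E5: 2-byte form → C3 A5.
Concatenated (25 bytes): CA BD EE A3 8A E7 9B 90 CF 84 F2 99 88 A6 CD 90 F3 AA AC 9F E8 89 90 C3 A5.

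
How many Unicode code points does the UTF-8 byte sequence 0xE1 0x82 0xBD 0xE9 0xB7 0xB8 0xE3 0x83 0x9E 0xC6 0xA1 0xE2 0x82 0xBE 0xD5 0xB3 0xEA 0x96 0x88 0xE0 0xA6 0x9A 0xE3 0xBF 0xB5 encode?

9

Byte at offset 0: 0xE1 = 11100001 → 3-byte char (#1). Advance 3.
Byte at offset 3: 0xE9 = 11101001 → 3-byte char (#2). Advance 3.
Byte at offset 6: 0xE3 = 11100011 → 3-byte char (#3). Advance 3.
Byte at offset 9: 0xC6 = 11000110 → 2-byte char (#4). Advance 2.
Byte at offset 11: 0xE2 = 11100010 → 3-byte char (#5). Advance 3.
Byte at offset 14: 0xD5 = 11010101 → 2-byte char (#6). Advance 2.
Byte at offset 16: 0xEA = 11101010 → 3-byte char (#7). Advance 3.
Byte at offset 19: 0xE0 = 11100000 → 3-byte char (#8). Advance 3.
Byte at offset 22: 0xE3 = 11100011 → 3-byte char (#9). Advance 3.
Reached end at offset 25 after 9 code points.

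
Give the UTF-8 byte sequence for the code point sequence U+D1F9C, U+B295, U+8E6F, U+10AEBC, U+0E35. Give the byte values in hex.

U+D1F9C: 4-byte form → F3 91 BE 9C.
U+B295: 3-byte form → EB 8A 95.
U+8E6F: 3-byte form → E8 B9 AF.
U+10AEBC: 4-byte form → F4 8A BA BC.
U+0E35: 3-byte form → E0 B8 B5.
Concatenated (17 bytes): F3 91 BE 9C EB 8A 95 E8 B9 AF F4 8A BA BC E0 B8 B5.

F3 91 BE 9C EB 8A 95 E8 B9 AF F4 8A BA BC E0 B8 B5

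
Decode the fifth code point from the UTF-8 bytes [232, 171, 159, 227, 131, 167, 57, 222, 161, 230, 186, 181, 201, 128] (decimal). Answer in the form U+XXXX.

Offset 0: leading byte 0xE8 = 11101000 → 3-byte char #1 = E8 AB 9F.
Offset 3: leading byte 0xE3 = 11100011 → 3-byte char #2 = E3 83 A7.
Offset 6: leading byte 0x39 = 00111001 → 1-byte char #3 = 39.
Offset 7: leading byte 0xDE = 11011110 → 2-byte char #4 = DE A1.
Offset 9: leading byte 0xE6 = 11100110 → 3-byte char #5 = E6 BA B5.
Leading byte 0xE6 = 11100110 matches 1110xxxx → 3-byte sequence.
Byte 1: 0xE6 = 11100110, payload 0110 (4 bits).
Byte 2: 0xBA = 10111010 (10xxxxxx ✓), payload 111010.
Byte 3: 0xB5 = 10110101 (10xxxxxx ✓), payload 110101.
Concatenate: 0110111010110101 = 0x6EB5 (16 bits → U+6EB5).

U+6EB5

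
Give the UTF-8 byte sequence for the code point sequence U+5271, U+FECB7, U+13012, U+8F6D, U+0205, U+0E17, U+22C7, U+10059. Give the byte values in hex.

U+5271: 3-byte form → E5 89 B1.
U+FECB7: 4-byte form → F3 BE B2 B7.
U+13012: 4-byte form → F0 93 80 92.
U+8F6D: 3-byte form → E8 BD AD.
U+0205: 2-byte form → C8 85.
U+0E17: 3-byte form → E0 B8 97.
U+22C7: 3-byte form → E2 8B 87.
U+10059: 4-byte form → F0 90 81 99.
Concatenated (26 bytes): E5 89 B1 F3 BE B2 B7 F0 93 80 92 E8 BD AD C8 85 E0 B8 97 E2 8B 87 F0 90 81 99.

E5 89 B1 F3 BE B2 B7 F0 93 80 92 E8 BD AD C8 85 E0 B8 97 E2 8B 87 F0 90 81 99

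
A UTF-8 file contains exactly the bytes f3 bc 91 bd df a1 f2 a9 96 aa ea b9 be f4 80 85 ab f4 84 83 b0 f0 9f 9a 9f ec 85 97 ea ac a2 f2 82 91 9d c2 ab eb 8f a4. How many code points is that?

12

Byte at offset 0: 0xF3 = 11110011 → 4-byte char (#1). Advance 4.
Byte at offset 4: 0xDF = 11011111 → 2-byte char (#2). Advance 2.
Byte at offset 6: 0xF2 = 11110010 → 4-byte char (#3). Advance 4.
Byte at offset 10: 0xEA = 11101010 → 3-byte char (#4). Advance 3.
Byte at offset 13: 0xF4 = 11110100 → 4-byte char (#5). Advance 4.
Byte at offset 17: 0xF4 = 11110100 → 4-byte char (#6). Advance 4.
Byte at offset 21: 0xF0 = 11110000 → 4-byte char (#7). Advance 4.
Byte at offset 25: 0xEC = 11101100 → 3-byte char (#8). Advance 3.
Byte at offset 28: 0xEA = 11101010 → 3-byte char (#9). Advance 3.
Byte at offset 31: 0xF2 = 11110010 → 4-byte char (#10). Advance 4.
Byte at offset 35: 0xC2 = 11000010 → 2-byte char (#11). Advance 2.
Byte at offset 37: 0xEB = 11101011 → 3-byte char (#12). Advance 3.
Reached end at offset 40 after 12 code points.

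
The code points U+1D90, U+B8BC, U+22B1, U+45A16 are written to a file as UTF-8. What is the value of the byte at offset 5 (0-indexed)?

0xBC

U+1D90 → 3-byte form E1 B6 90 at offsets 0–2.
U+B8BC → 3-byte form EB A2 BC at offsets 3–5.
Offset 5 falls in char 2's range; it's byte 3 of EB A2 BC = 0xBC.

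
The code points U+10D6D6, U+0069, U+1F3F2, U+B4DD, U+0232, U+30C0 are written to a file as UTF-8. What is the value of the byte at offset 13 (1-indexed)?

1-indexed offset 13 is 0-indexed offset 12.
U+10D6D6 → 4-byte form F4 8D 9B 96 at offsets 0–3.
U+0069 → 1-byte form 69 at offsets 4–4.
U+1F3F2 → 4-byte form F0 9F 8F B2 at offsets 5–8.
U+B4DD → 3-byte form EB 93 9D at offsets 9–11.
U+0232 → 2-byte form C8 B2 at offsets 12–13.
Offset 12 falls in char 5's range; it's byte 1 of C8 B2 = 0xC8.

0xC8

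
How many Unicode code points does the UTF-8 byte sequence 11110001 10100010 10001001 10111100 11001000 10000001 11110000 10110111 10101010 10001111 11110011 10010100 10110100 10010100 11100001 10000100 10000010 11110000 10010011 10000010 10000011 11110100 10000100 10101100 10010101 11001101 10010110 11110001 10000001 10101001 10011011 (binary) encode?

Byte at offset 0: 0xF1 = 11110001 → 4-byte char (#1). Advance 4.
Byte at offset 4: 0xC8 = 11001000 → 2-byte char (#2). Advance 2.
Byte at offset 6: 0xF0 = 11110000 → 4-byte char (#3). Advance 4.
Byte at offset 10: 0xF3 = 11110011 → 4-byte char (#4). Advance 4.
Byte at offset 14: 0xE1 = 11100001 → 3-byte char (#5). Advance 3.
Byte at offset 17: 0xF0 = 11110000 → 4-byte char (#6). Advance 4.
Byte at offset 21: 0xF4 = 11110100 → 4-byte char (#7). Advance 4.
Byte at offset 25: 0xCD = 11001101 → 2-byte char (#8). Advance 2.
Byte at offset 27: 0xF1 = 11110001 → 4-byte char (#9). Advance 4.
Reached end at offset 31 after 9 code points.

9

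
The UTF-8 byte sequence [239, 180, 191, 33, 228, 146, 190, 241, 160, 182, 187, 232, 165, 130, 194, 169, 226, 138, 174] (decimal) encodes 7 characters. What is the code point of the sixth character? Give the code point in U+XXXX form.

U+00A9

Offset 0: leading byte 0xEF = 11101111 → 3-byte char #1 = EF B4 BF.
Offset 3: leading byte 0x21 = 00100001 → 1-byte char #2 = 21.
Offset 4: leading byte 0xE4 = 11100100 → 3-byte char #3 = E4 92 BE.
Offset 7: leading byte 0xF1 = 11110001 → 4-byte char #4 = F1 A0 B6 BB.
Offset 11: leading byte 0xE8 = 11101000 → 3-byte char #5 = E8 A5 82.
Offset 14: leading byte 0xC2 = 11000010 → 2-byte char #6 = C2 A9.
Leading byte 0xC2 = 11000010 matches 110xxxxx → 2-byte sequence.
Byte 1: 0xC2 = 11000010, payload 00010 (5 bits).
Byte 2: 0xA9 = 10101001 (10xxxxxx ✓), payload 101001.
Concatenate: 00010101001 = 0xA9 (11 bits → U+00A9).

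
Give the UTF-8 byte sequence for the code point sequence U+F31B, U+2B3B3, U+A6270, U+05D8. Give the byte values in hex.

EF 8C 9B F0 AB 8E B3 F2 A6 89 B0 D7 98

U+F31B: 3-byte form → EF 8C 9B.
U+2B3B3: 4-byte form → F0 AB 8E B3.
U+A6270: 4-byte form → F2 A6 89 B0.
U+05D8: 2-byte form → D7 98.
Concatenated (13 bytes): EF 8C 9B F0 AB 8E B3 F2 A6 89 B0 D7 98.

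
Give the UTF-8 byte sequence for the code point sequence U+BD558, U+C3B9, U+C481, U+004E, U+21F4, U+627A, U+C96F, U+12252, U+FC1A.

U+BD558: 4-byte form → F2 BD 95 98.
U+C3B9: 3-byte form → EC 8E B9.
U+C481: 3-byte form → EC 92 81.
U+004E: 1-byte form → 4E.
U+21F4: 3-byte form → E2 87 B4.
U+627A: 3-byte form → E6 89 BA.
U+C96F: 3-byte form → EC A5 AF.
U+12252: 4-byte form → F0 92 89 92.
U+FC1A: 3-byte form → EF B0 9A.
Concatenated (27 bytes): F2 BD 95 98 EC 8E B9 EC 92 81 4E E2 87 B4 E6 89 BA EC A5 AF F0 92 89 92 EF B0 9A.

F2 BD 95 98 EC 8E B9 EC 92 81 4E E2 87 B4 E6 89 BA EC A5 AF F0 92 89 92 EF B0 9A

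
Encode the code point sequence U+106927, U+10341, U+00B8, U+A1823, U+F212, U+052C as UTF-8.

U+106927: 4-byte form → F4 86 A4 A7.
U+10341: 4-byte form → F0 90 8D 81.
U+00B8: 2-byte form → C2 B8.
U+A1823: 4-byte form → F2 A1 A0 A3.
U+F212: 3-byte form → EF 88 92.
U+052C: 2-byte form → D4 AC.
Concatenated (19 bytes): F4 86 A4 A7 F0 90 8D 81 C2 B8 F2 A1 A0 A3 EF 88 92 D4 AC.

F4 86 A4 A7 F0 90 8D 81 C2 B8 F2 A1 A0 A3 EF 88 92 D4 AC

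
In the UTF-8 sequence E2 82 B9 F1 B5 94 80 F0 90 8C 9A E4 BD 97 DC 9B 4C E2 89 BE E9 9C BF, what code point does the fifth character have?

Offset 0: leading byte 0xE2 = 11100010 → 3-byte char #1 = E2 82 B9.
Offset 3: leading byte 0xF1 = 11110001 → 4-byte char #2 = F1 B5 94 80.
Offset 7: leading byte 0xF0 = 11110000 → 4-byte char #3 = F0 90 8C 9A.
Offset 11: leading byte 0xE4 = 11100100 → 3-byte char #4 = E4 BD 97.
Offset 14: leading byte 0xDC = 11011100 → 2-byte char #5 = DC 9B.
Leading byte 0xDC = 11011100 matches 110xxxxx → 2-byte sequence.
Byte 1: 0xDC = 11011100, payload 11100 (5 bits).
Byte 2: 0x9B = 10011011 (10xxxxxx ✓), payload 011011.
Concatenate: 11100011011 = 0x71B (11 bits → U+071B).

U+071B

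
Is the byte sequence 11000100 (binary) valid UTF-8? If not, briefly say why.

invalid (sequence truncated)

Leading byte 0xC4 = 11000100 → 2-byte form, but only 1 byte is present.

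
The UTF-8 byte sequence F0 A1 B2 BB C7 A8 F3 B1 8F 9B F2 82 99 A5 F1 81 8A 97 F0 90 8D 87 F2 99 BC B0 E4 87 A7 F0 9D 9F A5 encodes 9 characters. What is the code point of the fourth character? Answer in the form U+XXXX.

U+82665

Offset 0: leading byte 0xF0 = 11110000 → 4-byte char #1 = F0 A1 B2 BB.
Offset 4: leading byte 0xC7 = 11000111 → 2-byte char #2 = C7 A8.
Offset 6: leading byte 0xF3 = 11110011 → 4-byte char #3 = F3 B1 8F 9B.
Offset 10: leading byte 0xF2 = 11110010 → 4-byte char #4 = F2 82 99 A5.
Leading byte 0xF2 = 11110010 matches 11110xxx → 4-byte sequence.
Byte 1: 0xF2 = 11110010, payload 010 (3 bits).
Byte 2: 0x82 = 10000010 (10xxxxxx ✓), payload 000010.
Byte 3: 0x99 = 10011001 (10xxxxxx ✓), payload 011001.
Byte 4: 0xA5 = 10100101 (10xxxxxx ✓), payload 100101.
Concatenate: 010000010011001100101 = 0x82665 (21 bits → U+82665).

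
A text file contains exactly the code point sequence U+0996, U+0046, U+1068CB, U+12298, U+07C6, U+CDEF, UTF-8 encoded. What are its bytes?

U+0996: 3-byte form → E0 A6 96.
U+0046: 1-byte form → 46.
U+1068CB: 4-byte form → F4 86 A3 8B.
U+12298: 4-byte form → F0 92 8A 98.
U+07C6: 2-byte form → DF 86.
U+CDEF: 3-byte form → EC B7 AF.
Concatenated (17 bytes): E0 A6 96 46 F4 86 A3 8B F0 92 8A 98 DF 86 EC B7 AF.

E0 A6 96 46 F4 86 A3 8B F0 92 8A 98 DF 86 EC B7 AF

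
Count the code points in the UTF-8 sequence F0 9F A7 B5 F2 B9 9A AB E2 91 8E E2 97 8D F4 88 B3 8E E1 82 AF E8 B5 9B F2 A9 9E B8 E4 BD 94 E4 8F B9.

10

Byte at offset 0: 0xF0 = 11110000 → 4-byte char (#1). Advance 4.
Byte at offset 4: 0xF2 = 11110010 → 4-byte char (#2). Advance 4.
Byte at offset 8: 0xE2 = 11100010 → 3-byte char (#3). Advance 3.
Byte at offset 11: 0xE2 = 11100010 → 3-byte char (#4). Advance 3.
Byte at offset 14: 0xF4 = 11110100 → 4-byte char (#5). Advance 4.
Byte at offset 18: 0xE1 = 11100001 → 3-byte char (#6). Advance 3.
Byte at offset 21: 0xE8 = 11101000 → 3-byte char (#7). Advance 3.
Byte at offset 24: 0xF2 = 11110010 → 4-byte char (#8). Advance 4.
Byte at offset 28: 0xE4 = 11100100 → 3-byte char (#9). Advance 3.
Byte at offset 31: 0xE4 = 11100100 → 3-byte char (#10). Advance 3.
Reached end at offset 34 after 10 code points.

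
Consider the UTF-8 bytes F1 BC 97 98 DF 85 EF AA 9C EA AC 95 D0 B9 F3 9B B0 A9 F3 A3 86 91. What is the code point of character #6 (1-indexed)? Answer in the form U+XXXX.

Offset 0: leading byte 0xF1 = 11110001 → 4-byte char #1 = F1 BC 97 98.
Offset 4: leading byte 0xDF = 11011111 → 2-byte char #2 = DF 85.
Offset 6: leading byte 0xEF = 11101111 → 3-byte char #3 = EF AA 9C.
Offset 9: leading byte 0xEA = 11101010 → 3-byte char #4 = EA AC 95.
Offset 12: leading byte 0xD0 = 11010000 → 2-byte char #5 = D0 B9.
Offset 14: leading byte 0xF3 = 11110011 → 4-byte char #6 = F3 9B B0 A9.
Leading byte 0xF3 = 11110011 matches 11110xxx → 4-byte sequence.
Byte 1: 0xF3 = 11110011, payload 011 (3 bits).
Byte 2: 0x9B = 10011011 (10xxxxxx ✓), payload 011011.
Byte 3: 0xB0 = 10110000 (10xxxxxx ✓), payload 110000.
Byte 4: 0xA9 = 10101001 (10xxxxxx ✓), payload 101001.
Concatenate: 011011011110000101001 = 0xDBC29 (21 bits → U+DBC29).

U+DBC29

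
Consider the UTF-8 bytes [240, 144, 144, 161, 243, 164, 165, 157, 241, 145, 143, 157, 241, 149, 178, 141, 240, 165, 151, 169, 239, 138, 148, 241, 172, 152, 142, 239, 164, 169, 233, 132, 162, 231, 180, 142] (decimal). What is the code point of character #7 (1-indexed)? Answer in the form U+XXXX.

U+6C60E

Offset 0: leading byte 0xF0 = 11110000 → 4-byte char #1 = F0 90 90 A1.
Offset 4: leading byte 0xF3 = 11110011 → 4-byte char #2 = F3 A4 A5 9D.
Offset 8: leading byte 0xF1 = 11110001 → 4-byte char #3 = F1 91 8F 9D.
Offset 12: leading byte 0xF1 = 11110001 → 4-byte char #4 = F1 95 B2 8D.
Offset 16: leading byte 0xF0 = 11110000 → 4-byte char #5 = F0 A5 97 A9.
Offset 20: leading byte 0xEF = 11101111 → 3-byte char #6 = EF 8A 94.
Offset 23: leading byte 0xF1 = 11110001 → 4-byte char #7 = F1 AC 98 8E.
Leading byte 0xF1 = 11110001 matches 11110xxx → 4-byte sequence.
Byte 1: 0xF1 = 11110001, payload 001 (3 bits).
Byte 2: 0xAC = 10101100 (10xxxxxx ✓), payload 101100.
Byte 3: 0x98 = 10011000 (10xxxxxx ✓), payload 011000.
Byte 4: 0x8E = 10001110 (10xxxxxx ✓), payload 001110.
Concatenate: 001101100011000001110 = 0x6C60E (21 bits → U+6C60E).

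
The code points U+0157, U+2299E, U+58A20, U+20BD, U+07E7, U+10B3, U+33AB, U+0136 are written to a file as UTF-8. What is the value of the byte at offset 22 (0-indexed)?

0xB6

U+0157 → 2-byte form C5 97 at offsets 0–1.
U+2299E → 4-byte form F0 A2 A6 9E at offsets 2–5.
U+58A20 → 4-byte form F1 98 A8 A0 at offsets 6–9.
U+20BD → 3-byte form E2 82 BD at offsets 10–12.
U+07E7 → 2-byte form DF A7 at offsets 13–14.
U+10B3 → 3-byte form E1 82 B3 at offsets 15–17.
U+33AB → 3-byte form E3 8E AB at offsets 18–20.
U+0136 → 2-byte form C4 B6 at offsets 21–22.
Offset 22 falls in char 8's range; it's byte 2 of C4 B6 = 0xB6.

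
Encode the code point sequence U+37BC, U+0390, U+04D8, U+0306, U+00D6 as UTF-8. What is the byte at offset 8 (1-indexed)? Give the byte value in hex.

1-indexed offset 8 is 0-indexed offset 7.
U+37BC → 3-byte form E3 9E BC at offsets 0–2.
U+0390 → 2-byte form CE 90 at offsets 3–4.
U+04D8 → 2-byte form D3 98 at offsets 5–6.
U+0306 → 2-byte form CC 86 at offsets 7–8.
Offset 7 falls in char 4's range; it's byte 1 of CC 86 = 0xCC.

0xCC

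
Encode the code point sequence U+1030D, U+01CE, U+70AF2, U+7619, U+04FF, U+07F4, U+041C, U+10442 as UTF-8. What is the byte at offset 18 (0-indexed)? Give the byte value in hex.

U+1030D → 4-byte form F0 90 8C 8D at offsets 0–3.
U+01CE → 2-byte form C7 8E at offsets 4–5.
U+70AF2 → 4-byte form F1 B0 AB B2 at offsets 6–9.
U+7619 → 3-byte form E7 98 99 at offsets 10–12.
U+04FF → 2-byte form D3 BF at offsets 13–14.
U+07F4 → 2-byte form DF B4 at offsets 15–16.
U+041C → 2-byte form D0 9C at offsets 17–18.
Offset 18 falls in char 7's range; it's byte 2 of D0 9C = 0x9C.

0x9C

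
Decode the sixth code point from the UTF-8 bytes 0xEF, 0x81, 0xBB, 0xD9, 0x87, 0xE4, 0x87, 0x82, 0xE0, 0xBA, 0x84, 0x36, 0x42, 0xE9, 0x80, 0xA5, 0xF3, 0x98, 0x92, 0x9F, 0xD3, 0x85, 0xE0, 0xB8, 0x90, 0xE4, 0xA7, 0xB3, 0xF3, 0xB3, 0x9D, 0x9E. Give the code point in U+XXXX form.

U+0042

Offset 0: leading byte 0xEF = 11101111 → 3-byte char #1 = EF 81 BB.
Offset 3: leading byte 0xD9 = 11011001 → 2-byte char #2 = D9 87.
Offset 5: leading byte 0xE4 = 11100100 → 3-byte char #3 = E4 87 82.
Offset 8: leading byte 0xE0 = 11100000 → 3-byte char #4 = E0 BA 84.
Offset 11: leading byte 0x36 = 00110110 → 1-byte char #5 = 36.
Offset 12: leading byte 0x42 = 01000010 → 1-byte char #6 = 42.
Leading byte 0x42 = 01000010 matches 0xxxxxxx → 1-byte sequence.
Byte 1: 0x42 = 01000010, payload 1000010 (7 bits).
Concatenate: 1000010 = 0x42 (7 bits → U+0042).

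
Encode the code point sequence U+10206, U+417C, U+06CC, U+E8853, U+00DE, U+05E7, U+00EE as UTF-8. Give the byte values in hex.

U+10206: 4-byte form → F0 90 88 86.
U+417C: 3-byte form → E4 85 BC.
U+06CC: 2-byte form → DB 8C.
U+E8853: 4-byte form → F3 A8 A1 93.
U+00DE: 2-byte form → C3 9E.
U+05E7: 2-byte form → D7 A7.
U+00EE: 2-byte form → C3 AE.
Concatenated (19 bytes): F0 90 88 86 E4 85 BC DB 8C F3 A8 A1 93 C3 9E D7 A7 C3 AE.

F0 90 88 86 E4 85 BC DB 8C F3 A8 A1 93 C3 9E D7 A7 C3 AE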